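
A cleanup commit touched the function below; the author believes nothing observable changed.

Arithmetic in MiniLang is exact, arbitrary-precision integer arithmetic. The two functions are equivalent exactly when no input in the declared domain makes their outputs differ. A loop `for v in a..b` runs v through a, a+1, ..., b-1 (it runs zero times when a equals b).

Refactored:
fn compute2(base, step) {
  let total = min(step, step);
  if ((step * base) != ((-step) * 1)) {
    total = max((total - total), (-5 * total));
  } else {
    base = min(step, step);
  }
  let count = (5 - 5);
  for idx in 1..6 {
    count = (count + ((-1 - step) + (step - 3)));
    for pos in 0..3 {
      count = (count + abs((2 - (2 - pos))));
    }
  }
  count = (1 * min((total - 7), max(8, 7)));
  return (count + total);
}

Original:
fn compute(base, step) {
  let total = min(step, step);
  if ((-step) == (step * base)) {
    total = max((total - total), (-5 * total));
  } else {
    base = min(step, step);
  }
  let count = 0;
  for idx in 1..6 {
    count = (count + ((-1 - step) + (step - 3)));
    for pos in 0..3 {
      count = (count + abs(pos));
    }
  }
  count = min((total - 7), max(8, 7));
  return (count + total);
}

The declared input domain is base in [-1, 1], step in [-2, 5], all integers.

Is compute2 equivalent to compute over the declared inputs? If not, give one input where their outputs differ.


Take base=-1, step=-2.
compute: total becomes -2; next ((-step) == (step * base)) evaluates to true; next total becomes 10; next count becomes 0; next at idx=1:; next count becomes -4; next at pos=0:; next count becomes -4; next at pos=1:; next count becomes -3; next at pos=2:; next count becomes -1; next at idx=2:; next count becomes -5; next at pos=0:; next count becomes -5; next at pos=1:; next count becomes -4; next at pos=2:; next count becomes -2; next at idx=3:; next count becomes -6; next at pos=0:; next count becomes -6; next at pos=1:; next count becomes -5; next at pos=2:; next count becomes -3; next at idx=4:; next count becomes -7; next at pos=0:; next count becomes -7; next at pos=1:; next count becomes -6; next at pos=2:; next count becomes -4; next at idx=5:; next count becomes -8; next at pos=0:; next count becomes -8; next at pos=1:; next count becomes -7; next at pos=2:; next count becomes -5; next count becomes 3; next final value 13
compute2: total becomes -2; next ((step * base) != ((-step) * 1)) evaluates to false; next base becomes -2; next count becomes 0; next at idx=1:; next count becomes -4; next at pos=0:; next count becomes -4; next at pos=1:; next count becomes -3; next at pos=2:; next count becomes -1; next at idx=2:; next count becomes -5; next at pos=0:; next count becomes -5; next at pos=1:; next count becomes -4; next at pos=2:; next count becomes -2; next at idx=3:; next count becomes -6; next at pos=0:; next count becomes -6; next at pos=1:; next count becomes -5; next at pos=2:; next count becomes -3; next at idx=4:; next count becomes -7; next at pos=0:; next count becomes -7; next at pos=1:; next count becomes -6; next at pos=2:; next count becomes -4; next at idx=5:; next count becomes -8; next at pos=0:; next count becomes -8; next at pos=1:; next count becomes -7; next at pos=2:; next count becomes -5; next count becomes -9; next final value -11
13 vs -11 — the two versions disagree here.
verdict: not equivalent; witness: base=-1, step=-2


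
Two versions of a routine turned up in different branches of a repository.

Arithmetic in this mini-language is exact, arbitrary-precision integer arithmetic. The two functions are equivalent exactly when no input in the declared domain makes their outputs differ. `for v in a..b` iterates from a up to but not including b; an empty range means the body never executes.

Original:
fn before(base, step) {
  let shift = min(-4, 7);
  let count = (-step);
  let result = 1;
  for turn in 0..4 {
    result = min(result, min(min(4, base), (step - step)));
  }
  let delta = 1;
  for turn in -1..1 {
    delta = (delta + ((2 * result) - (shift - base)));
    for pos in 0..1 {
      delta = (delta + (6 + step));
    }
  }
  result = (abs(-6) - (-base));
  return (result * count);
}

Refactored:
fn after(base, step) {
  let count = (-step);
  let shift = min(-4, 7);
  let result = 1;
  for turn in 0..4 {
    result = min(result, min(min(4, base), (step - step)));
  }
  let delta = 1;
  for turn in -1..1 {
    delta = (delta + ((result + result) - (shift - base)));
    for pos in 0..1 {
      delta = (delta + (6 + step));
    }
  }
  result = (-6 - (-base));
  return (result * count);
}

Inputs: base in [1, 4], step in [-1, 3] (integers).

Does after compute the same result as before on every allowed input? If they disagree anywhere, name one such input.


Input base=1, step=-1: 7 from before versus -5 from after.
verdict: not equivalent; witness: base=1, step=-1


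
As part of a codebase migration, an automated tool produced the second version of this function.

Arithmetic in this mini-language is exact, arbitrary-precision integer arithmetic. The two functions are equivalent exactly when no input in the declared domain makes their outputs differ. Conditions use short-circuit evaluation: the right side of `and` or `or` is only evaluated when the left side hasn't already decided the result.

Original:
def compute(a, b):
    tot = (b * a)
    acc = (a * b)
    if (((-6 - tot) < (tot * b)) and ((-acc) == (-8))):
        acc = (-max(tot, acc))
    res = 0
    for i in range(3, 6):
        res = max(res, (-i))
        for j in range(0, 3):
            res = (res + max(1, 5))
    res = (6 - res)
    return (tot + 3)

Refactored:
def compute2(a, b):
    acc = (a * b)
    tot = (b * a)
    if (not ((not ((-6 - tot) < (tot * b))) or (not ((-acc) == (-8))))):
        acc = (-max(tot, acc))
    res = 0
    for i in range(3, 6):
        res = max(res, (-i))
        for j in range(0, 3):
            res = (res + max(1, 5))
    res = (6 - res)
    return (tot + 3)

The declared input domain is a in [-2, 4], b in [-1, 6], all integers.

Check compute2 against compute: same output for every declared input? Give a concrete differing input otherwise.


Comparing the listings, the differences include: boolean connective usage differs.
One worked example (a=1, b=3) — compute: tot := 3 | acc := 3 | (((-6 - tot) < (tot * b)) and ((-acc) == (-8))): false | res := 0 | iter i=3: | res := 0 | iter j=0: | res := 5 | iter j=1: | res := 10 | iter j=2: | res := 15 | iter i=4: | res := 15 | iter j=0: | res := 20 | iter j=1: | res := 25 | iter j=2: | res := 30 | iter i=5: | res := 30 | iter j=0: | res := 35 | iter j=1: | res := 40 | iter j=2: | res := 45 | res := -39 | result 6; compute2: acc := 3 | tot := 3 | (not ((not ((-6 - tot) < (tot * b))) or (not ((-acc) == (-8))))): false | res := 0 | iter i=3: | res := 0 | iter j=0: | res := 5 | iter j=1: | res := 10 | iter j=2: | res := 15 | iter i=4: | res := 15 | iter j=0: | res := 20 | iter j=1: | res := 25 | iter j=2: | res := 30 | iter i=5: | res := 30 | iter j=0: | res := 35 | iter j=1: | res := 40 | iter j=2: | res := 45 | res := -39 | result 6; agreement on 6.
Across all 56 domain points the two functions coincide.
verdict: equivalent


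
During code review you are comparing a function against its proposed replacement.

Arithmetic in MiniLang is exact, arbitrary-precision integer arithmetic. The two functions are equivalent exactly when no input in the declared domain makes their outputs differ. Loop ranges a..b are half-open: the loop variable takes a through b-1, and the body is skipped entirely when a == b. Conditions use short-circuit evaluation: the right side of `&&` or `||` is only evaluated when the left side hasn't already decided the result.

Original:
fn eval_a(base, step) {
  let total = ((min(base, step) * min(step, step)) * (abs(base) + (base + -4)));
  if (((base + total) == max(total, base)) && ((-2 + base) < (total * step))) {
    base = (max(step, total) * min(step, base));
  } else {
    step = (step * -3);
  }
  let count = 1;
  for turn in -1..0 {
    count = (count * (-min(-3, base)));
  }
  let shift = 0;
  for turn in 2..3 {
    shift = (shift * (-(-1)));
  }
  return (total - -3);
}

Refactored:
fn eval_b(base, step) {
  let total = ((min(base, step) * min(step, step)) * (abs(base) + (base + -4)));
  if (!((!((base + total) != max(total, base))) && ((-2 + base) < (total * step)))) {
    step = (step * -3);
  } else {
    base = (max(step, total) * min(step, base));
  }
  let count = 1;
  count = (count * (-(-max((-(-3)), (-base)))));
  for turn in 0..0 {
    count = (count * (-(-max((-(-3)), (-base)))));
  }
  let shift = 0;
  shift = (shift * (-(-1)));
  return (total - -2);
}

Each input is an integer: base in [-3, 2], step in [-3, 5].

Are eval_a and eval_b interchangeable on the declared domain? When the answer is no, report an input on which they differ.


On input base=-3, step=-3, eval_a returns -33 while eval_b returns -34.
verdict: not equivalent; witness: base=-3, step=-3


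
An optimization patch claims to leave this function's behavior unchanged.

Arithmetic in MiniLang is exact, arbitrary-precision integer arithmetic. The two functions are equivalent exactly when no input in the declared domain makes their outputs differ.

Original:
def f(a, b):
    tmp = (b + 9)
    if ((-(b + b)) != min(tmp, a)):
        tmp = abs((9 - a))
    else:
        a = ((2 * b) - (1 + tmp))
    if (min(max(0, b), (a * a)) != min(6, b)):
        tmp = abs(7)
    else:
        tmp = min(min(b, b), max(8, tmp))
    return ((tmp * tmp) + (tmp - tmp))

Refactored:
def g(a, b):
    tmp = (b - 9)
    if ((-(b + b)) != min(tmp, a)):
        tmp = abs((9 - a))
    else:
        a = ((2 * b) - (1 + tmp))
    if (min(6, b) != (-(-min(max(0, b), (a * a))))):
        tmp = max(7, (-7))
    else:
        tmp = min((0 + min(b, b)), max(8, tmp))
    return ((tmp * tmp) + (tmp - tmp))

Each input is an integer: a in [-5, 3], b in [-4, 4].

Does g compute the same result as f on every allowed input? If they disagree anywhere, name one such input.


There is a counterexample at a=-1, b=3: 49 on one side, 9 on the other.
f: tmp := 12 | ((-(b + b)) != min(tmp, a)): true | tmp := 10 | (min(max(0, b), (a * a)) != min(6, b)): true | tmp := 7 | result 49
g: tmp := -6 | ((-(b + b)) != min(tmp, a)): false | a := 11 | (min(6, b) != (-(-min(max(0, b), (a * a))))): false | tmp := 3 | result 9
verdict: not equivalent; witness: a=-1, b=3


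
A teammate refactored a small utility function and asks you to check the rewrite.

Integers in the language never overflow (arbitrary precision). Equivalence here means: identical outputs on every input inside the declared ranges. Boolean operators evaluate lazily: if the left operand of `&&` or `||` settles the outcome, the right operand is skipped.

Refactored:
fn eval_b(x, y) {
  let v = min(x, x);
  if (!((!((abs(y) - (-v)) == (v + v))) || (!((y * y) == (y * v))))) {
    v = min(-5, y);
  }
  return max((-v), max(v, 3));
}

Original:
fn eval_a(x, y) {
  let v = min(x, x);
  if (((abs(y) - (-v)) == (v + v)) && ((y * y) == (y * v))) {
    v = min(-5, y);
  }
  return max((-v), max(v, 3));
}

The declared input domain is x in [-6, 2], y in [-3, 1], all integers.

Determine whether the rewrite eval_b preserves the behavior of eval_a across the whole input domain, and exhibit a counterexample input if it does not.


Changes here: boolean connective usage differs; the full 45-point sweep finds no disagreement.
verdict: equivalent


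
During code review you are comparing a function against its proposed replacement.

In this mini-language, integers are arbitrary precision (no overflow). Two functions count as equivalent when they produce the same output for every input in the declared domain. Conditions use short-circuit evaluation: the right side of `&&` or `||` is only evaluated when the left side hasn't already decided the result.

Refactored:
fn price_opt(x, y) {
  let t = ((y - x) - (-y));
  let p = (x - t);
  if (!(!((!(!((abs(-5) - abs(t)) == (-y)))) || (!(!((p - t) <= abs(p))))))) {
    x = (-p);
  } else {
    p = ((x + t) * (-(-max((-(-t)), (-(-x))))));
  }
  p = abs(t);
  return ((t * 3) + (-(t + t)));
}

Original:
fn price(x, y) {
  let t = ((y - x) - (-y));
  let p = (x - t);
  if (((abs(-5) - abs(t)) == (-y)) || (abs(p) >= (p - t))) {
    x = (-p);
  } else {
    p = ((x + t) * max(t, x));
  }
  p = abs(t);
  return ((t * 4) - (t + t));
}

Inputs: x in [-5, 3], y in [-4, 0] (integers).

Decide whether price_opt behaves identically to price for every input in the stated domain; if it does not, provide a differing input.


These are not equivalent — on x=-5, y=-4 the outputs split (-6 vs -3).
price: t = -3; p = -2; (((abs(-5) - abs(t)) == (-y)) || (abs(p) >= (p - t))) -> true; x = 2; p = 3; return -6
price_opt: t = -3; p = -2; (!(!((!(!((abs(-5) - abs(t)) == (-y)))) || (!(!((p - t) <= abs(p))))))) -> true; x = 2; p = 3; return -3
verdict: not equivalent; witness: x=-5, y=-4


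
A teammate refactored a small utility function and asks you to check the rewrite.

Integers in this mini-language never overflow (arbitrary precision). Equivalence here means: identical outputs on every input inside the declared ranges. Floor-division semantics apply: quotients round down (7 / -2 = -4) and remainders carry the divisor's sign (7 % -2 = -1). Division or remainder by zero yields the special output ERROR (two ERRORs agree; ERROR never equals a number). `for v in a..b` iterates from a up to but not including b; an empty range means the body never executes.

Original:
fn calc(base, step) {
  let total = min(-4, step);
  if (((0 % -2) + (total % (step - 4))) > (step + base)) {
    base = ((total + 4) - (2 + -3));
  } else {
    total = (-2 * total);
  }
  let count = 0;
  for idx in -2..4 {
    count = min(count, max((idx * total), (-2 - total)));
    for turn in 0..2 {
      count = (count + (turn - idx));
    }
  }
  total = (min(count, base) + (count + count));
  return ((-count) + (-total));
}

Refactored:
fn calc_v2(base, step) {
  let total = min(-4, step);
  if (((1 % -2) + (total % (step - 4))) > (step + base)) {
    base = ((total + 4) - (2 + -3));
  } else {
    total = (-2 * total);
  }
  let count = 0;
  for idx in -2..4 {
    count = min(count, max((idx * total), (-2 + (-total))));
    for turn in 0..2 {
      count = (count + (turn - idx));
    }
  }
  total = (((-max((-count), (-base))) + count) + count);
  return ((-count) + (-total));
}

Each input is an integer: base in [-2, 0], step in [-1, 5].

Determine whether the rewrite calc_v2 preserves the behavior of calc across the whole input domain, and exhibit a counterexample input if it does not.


Run the pair on base=-1, step=0.
calc: total becomes -4; next (((0 % -2) + (total % (step - 4))) > (step + base)) evaluates to true; next base becomes 1; next count becomes 0; next at idx=-2:; next count becomes 0; next at turn=0:; next count becomes 2; next at turn=1:; next count becomes 5; next at idx=-1:; next count becomes 4; next at turn=0:; next count becomes 5; next at turn=1:; next count becomes 7; next at idx=0:; next count becomes 2; next at turn=0:; next count becomes 2; next at turn=1:; next count becomes 3; next at idx=1:; next count becomes 2; next at turn=0:; next count becomes 1; next at turn=1:; next count becomes 1; next at idx=2:; next count becomes 1; next at turn=0:; next count becomes -1; next at turn=1:; next count becomes -2; next at idx=3:; next count becomes -2; next at turn=0:; next count becomes -5; next at turn=1:; next count becomes -7; next total becomes -21; next final value 28
calc_v2: total becomes -4; next (((1 % -2) + (total % (step - 4))) > (step + base)) evaluates to false; next total becomes 8; next count becomes 0; next at idx=-2:; next count becomes -10; next at turn=0:; next count becomes -8; next at turn=1:; next count becomes -5; next at idx=-1:; next count becomes -8; next at turn=0:; next count becomes -7; next at turn=1:; next count becomes -5; next at idx=0:; next count becomes -5; next at turn=0:; next count becomes -5; next at turn=1:; next count becomes -4; next at idx=1:; next count becomes -4; next at turn=0:; next count becomes -5; next at turn=1:; next count becomes -5; next at idx=2:; next count becomes -5; next at turn=0:; next count becomes -7; next at turn=1:; next count becomes -8; next at idx=3:; next count becomes -8; next at turn=0:; next count becomes -11; next at turn=1:; next count becomes -13; next total becomes -39; next final value 52
28 vs 52 — the two versions disagree here.
verdict: not equivalent; witness: base=-1, step=0


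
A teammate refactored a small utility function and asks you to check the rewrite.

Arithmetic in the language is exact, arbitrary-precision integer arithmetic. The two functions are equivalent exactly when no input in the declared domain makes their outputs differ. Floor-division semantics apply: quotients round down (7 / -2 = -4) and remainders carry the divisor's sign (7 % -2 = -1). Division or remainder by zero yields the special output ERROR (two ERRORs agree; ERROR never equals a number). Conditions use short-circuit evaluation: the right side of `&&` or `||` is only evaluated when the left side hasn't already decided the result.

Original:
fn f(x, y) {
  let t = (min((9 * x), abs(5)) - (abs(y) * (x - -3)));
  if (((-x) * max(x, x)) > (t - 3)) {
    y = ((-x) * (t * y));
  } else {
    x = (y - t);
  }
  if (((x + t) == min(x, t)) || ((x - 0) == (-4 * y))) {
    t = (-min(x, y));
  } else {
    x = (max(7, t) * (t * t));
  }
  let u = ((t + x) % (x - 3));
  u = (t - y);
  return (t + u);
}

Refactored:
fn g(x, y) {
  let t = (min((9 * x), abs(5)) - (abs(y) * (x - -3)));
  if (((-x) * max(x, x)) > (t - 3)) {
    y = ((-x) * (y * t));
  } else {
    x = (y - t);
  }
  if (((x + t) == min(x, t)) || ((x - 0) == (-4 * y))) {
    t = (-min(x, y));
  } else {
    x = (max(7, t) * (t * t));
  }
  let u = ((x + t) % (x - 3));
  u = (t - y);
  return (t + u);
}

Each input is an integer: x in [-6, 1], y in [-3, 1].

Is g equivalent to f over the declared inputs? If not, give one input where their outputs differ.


The two versions differ — the changes include same computation, different form.
One worked example (x=-6, y=-2) — f: t = -48; (((-x) * max(x, x)) > (t - 3)) -> true; y = 576; (((x + t) == min(x, t)) || ((x - 0) == (-4 * y))) -> false; x = 16128; u = 16080; u = -624; return -672; g: t = -48; (((-x) * max(x, x)) > (t - 3)) -> true; y = 576; (((x + t) == min(x, t)) || ((x - 0) == (-4 * y))) -> false; x = 16128; u = 16080; u = -624; return -672; agreement on -672.
An exhaustive pass over the 40 declared inputs shows identical outputs.
verdict: equivalent


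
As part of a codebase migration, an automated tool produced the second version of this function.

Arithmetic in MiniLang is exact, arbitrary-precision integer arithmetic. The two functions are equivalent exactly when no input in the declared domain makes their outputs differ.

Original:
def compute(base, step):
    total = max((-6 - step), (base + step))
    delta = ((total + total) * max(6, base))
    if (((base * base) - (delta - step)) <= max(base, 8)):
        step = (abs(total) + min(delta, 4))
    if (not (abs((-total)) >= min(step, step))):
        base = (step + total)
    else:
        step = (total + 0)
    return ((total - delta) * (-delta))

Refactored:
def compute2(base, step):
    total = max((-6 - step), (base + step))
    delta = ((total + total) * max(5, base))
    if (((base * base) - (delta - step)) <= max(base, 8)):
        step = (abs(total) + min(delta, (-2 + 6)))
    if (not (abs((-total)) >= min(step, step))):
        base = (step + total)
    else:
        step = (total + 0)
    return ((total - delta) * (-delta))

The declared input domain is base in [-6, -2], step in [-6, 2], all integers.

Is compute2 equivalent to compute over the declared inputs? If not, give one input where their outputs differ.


Consider the input base=-6, step=-5.
compute: total := -1 | delta := -12 | (((base * base) - (delta - step)) <= max(base, 8)): false | (not (abs((-total)) >= min(step, step))): false | step := -1 | result 132
compute2: total := -1 | delta := -10 | (((base * base) - (delta - step)) <= max(base, 8)): false | (not (abs((-total)) >= min(step, step))): false | step := -1 | result 90
132 != 90, so the rewrite changes behavior.
verdict: not equivalent; witness: base=-6, step=-5


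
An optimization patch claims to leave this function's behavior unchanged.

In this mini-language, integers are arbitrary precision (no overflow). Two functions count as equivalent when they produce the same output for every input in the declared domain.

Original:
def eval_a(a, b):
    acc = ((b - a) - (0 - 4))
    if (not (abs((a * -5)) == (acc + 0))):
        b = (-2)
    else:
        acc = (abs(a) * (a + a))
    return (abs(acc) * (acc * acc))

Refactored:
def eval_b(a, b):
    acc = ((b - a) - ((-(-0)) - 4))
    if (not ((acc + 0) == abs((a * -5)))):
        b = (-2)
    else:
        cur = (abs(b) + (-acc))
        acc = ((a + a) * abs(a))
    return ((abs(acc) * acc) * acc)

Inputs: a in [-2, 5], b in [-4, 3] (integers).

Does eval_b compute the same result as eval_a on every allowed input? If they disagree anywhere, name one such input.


Comparing the listings, the differences include: arithmetic usage differs, plus local variable names differ, plus statement counts differ, plus min/max/abs usage differs.
Tracing a=3, b=3: eval_a: acc := 4 | (not (abs((a * -5)) == (acc + 0))): true | b := -2 | result 64 | eval_b: acc := 4 | (not ((acc + 0) == abs((a * -5)))): true | b := -2 | result 64 — matching result 64.
Every one of the 64 inputs gives matching results.
verdict: equivalent


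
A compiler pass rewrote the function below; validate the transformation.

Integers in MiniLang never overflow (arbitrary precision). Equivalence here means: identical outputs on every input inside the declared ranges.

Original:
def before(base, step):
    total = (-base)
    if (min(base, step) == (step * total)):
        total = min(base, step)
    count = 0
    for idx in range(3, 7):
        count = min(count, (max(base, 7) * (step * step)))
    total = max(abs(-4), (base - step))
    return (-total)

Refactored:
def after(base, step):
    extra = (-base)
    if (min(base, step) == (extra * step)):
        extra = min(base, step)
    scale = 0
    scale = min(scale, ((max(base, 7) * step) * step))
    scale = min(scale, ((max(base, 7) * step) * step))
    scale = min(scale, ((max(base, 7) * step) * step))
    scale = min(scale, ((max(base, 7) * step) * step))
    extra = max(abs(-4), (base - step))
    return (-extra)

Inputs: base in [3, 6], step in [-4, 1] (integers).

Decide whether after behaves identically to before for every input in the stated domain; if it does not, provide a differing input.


Side by side, the visible changes include: arithmetic usage differs; and loop structure differs; and min/max/abs usage differs; and constant usage differs; and statement counts differ; and local variable names differ.
One worked example (base=3, step=1) — before: total = -3; (min(base, step) == (step * total)) -> false; count = 0; [idx=3]; count = 0; [idx=4]; count = 0; [idx=5]; count = 0; [idx=6]; count = 0; total = 4; return -4; after: extra = -3; (min(base, step) == (extra * step)) -> false; scale = 0; scale = 0; scale = 0; scale = 0; scale = 0; extra = 4; return -4; agreement on -4.
An exhaustive pass over the 24 declared inputs shows identical outputs.
verdict: equivalent


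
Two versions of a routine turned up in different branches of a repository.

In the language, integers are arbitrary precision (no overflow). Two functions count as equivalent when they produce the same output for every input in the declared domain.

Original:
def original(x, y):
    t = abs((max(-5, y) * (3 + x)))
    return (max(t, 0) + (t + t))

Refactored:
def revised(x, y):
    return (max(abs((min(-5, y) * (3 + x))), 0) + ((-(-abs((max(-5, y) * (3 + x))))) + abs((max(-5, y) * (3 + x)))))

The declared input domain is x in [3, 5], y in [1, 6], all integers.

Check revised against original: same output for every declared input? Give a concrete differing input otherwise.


Take x=3, y=1.
original: t := 6 | result 18
revised: result 42
18 and 42 differ, so these are not the same function on this domain.
verdict: not equivalent; witness: x=3, y=1


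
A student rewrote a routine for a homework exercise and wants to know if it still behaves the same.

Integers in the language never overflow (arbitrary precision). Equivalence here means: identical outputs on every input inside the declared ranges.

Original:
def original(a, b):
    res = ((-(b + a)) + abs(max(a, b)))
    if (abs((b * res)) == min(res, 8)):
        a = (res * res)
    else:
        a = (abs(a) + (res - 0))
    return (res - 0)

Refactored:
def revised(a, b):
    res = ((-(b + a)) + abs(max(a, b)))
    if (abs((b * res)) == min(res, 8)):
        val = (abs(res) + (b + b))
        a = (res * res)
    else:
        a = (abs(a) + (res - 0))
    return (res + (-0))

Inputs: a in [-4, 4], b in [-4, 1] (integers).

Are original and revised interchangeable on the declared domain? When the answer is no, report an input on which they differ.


Differences: arithmetic usage differs, and min/max/abs usage differs, and statement counts differ, and local variable names differ — yet all 54 inputs agree.
verdict: equivalent


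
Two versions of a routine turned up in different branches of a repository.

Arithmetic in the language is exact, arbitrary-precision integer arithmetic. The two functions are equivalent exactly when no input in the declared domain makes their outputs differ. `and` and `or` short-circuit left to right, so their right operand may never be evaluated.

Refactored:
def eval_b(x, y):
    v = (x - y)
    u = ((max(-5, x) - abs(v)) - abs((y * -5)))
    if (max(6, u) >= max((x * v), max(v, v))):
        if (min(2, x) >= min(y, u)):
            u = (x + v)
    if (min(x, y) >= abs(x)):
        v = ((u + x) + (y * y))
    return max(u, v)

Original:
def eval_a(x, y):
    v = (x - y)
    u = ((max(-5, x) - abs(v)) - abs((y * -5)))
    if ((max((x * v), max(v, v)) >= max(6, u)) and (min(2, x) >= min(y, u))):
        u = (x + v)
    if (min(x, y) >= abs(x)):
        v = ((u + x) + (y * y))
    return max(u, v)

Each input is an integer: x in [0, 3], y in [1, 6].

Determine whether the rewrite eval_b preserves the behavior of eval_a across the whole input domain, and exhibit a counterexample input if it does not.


These are not equivalent — on x=0, y=1 the outputs split (-5 vs 0).
eval_a: v becomes -1; next u becomes -6; next ((max((x * v), max(v, v)) >= max(6, u)) and (min(2, x) >= min(y, u))) evaluates to false; next (min(x, y) >= abs(x)) evaluates to true; next v becomes -5; next final value -5
eval_b: v becomes -1; next u becomes -6; next (max(6, u) >= max((x * v), max(v, v))) evaluates to true; next (min(2, x) >= min(y, u)) evaluates to true; next u becomes -1; next (min(x, y) >= abs(x)) evaluates to true; next v becomes 0; next final value 0
verdict: not equivalent; witness: x=0, y=1


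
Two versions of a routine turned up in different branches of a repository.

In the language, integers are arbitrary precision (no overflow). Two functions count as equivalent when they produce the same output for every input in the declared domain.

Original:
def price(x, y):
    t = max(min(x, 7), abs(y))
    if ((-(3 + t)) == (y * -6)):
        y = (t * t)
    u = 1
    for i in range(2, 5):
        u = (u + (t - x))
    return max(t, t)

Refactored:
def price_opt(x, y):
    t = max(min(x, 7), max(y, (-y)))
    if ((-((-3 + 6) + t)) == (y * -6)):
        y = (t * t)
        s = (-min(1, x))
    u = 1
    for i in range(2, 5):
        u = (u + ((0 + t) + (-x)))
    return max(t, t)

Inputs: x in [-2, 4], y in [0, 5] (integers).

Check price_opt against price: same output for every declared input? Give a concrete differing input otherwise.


Changes here: min/max/abs usage differs, arithmetic usage differs, constant usage differs, statement counts differ, local variable names differ; the full 42-point sweep finds no disagreement.
verdict: equivalent


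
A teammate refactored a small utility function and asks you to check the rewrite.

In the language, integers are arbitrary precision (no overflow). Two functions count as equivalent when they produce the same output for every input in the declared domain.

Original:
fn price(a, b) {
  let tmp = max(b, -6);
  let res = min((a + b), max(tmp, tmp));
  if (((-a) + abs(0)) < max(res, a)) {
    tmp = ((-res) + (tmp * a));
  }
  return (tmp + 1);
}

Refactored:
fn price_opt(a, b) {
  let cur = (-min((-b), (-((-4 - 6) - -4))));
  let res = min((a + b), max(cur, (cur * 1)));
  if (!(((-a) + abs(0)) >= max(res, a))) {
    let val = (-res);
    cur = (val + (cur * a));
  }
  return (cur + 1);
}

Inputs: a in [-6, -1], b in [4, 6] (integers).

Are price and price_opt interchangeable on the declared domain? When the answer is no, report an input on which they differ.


Behavior is preserved: although local variable names differ, and comparison usage differs, and boolean connective usage differs, and constant usage differs, and arithmetic usage differs, and min/max/abs usage differs, and statement counts differ, the outputs never diverge.
Spot check at a=-2, b=5 — price: tmp becomes 5; next res becomes 3; next (((-a) + abs(0)) < max(res, a)) evaluates to true; next tmp becomes -13; next final value -12. price_opt: cur becomes 5; next res becomes 3; next (!(((-a) + abs(0)) >= max(res, a))) evaluates to true; next val becomes -3; next cur becomes -13; next final value -12. Both give -12.
An exhaustive pass over the 18 declared inputs shows identical outputs.
verdict: equivalent


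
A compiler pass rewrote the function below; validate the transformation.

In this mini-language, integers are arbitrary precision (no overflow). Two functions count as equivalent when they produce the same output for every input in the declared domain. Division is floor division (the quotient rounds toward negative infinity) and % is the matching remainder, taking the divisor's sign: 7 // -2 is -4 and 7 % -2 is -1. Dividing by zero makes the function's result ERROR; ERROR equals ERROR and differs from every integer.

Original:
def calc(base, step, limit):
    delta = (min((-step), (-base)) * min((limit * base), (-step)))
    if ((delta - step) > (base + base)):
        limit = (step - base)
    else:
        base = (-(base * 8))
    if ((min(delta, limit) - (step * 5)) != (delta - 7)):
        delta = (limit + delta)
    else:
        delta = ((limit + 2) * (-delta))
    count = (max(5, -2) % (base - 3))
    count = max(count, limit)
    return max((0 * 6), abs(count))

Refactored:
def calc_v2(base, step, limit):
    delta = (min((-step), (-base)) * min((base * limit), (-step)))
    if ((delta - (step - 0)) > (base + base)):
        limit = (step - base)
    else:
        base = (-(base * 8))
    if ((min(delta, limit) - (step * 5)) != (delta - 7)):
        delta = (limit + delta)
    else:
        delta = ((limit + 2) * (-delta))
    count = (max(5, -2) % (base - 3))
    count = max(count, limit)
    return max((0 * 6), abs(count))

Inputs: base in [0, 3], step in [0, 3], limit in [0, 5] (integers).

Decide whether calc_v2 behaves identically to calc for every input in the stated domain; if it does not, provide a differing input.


Changes here: arithmetic usage differs; and constant usage differs; the full 96-point sweep finds no disagreement.
verdict: equivalent


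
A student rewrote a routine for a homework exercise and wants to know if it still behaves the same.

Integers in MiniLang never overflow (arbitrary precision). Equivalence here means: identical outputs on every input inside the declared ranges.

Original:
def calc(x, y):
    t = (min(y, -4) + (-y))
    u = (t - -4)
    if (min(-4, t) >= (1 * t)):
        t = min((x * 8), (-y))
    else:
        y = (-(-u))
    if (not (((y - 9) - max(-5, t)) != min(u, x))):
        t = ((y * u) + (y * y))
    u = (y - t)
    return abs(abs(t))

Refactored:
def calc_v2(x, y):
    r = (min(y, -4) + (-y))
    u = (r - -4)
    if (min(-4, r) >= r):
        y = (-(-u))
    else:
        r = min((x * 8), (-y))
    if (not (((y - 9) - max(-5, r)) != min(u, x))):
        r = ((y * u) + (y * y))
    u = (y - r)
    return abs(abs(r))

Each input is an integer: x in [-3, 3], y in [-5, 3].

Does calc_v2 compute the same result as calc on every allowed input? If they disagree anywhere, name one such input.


Evaluate both at x=-3, y=-5.
calc: t becomes 0; next u becomes 4; next (min(-4, t) >= (1 * t)) evaluates to false; next y becomes 4; next (not (((y - 9) - max(-5, t)) != min(u, x))) evaluates to false; next u becomes 4; next final value 0
calc_v2: r becomes 0; next u becomes 4; next (min(-4, r) >= r) evaluates to false; next r becomes -24; next (not (((y - 9) - max(-5, r)) != min(u, x))) evaluates to false; next u becomes 19; next final value 24
0 and 24 differ, so these are not the same function on this domain.
verdict: not equivalent; witness: x=-3, y=-5


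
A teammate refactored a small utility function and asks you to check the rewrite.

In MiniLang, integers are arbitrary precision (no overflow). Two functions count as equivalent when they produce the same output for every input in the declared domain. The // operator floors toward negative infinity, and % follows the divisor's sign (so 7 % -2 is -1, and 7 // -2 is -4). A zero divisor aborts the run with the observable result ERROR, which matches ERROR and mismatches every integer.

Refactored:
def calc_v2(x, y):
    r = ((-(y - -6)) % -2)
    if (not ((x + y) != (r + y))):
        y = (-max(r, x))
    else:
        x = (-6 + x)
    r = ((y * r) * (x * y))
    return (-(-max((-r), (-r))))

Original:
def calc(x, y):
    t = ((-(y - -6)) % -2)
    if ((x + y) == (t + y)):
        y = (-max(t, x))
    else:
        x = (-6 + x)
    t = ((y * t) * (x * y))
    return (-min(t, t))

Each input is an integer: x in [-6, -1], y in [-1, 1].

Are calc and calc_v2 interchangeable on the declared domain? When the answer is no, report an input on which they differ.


Differences: comparison usage differs; also local variable names differ; also boolean connective usage differs; also min/max/abs usage differs — yet all 18 inputs agree.
verdict: equivalent


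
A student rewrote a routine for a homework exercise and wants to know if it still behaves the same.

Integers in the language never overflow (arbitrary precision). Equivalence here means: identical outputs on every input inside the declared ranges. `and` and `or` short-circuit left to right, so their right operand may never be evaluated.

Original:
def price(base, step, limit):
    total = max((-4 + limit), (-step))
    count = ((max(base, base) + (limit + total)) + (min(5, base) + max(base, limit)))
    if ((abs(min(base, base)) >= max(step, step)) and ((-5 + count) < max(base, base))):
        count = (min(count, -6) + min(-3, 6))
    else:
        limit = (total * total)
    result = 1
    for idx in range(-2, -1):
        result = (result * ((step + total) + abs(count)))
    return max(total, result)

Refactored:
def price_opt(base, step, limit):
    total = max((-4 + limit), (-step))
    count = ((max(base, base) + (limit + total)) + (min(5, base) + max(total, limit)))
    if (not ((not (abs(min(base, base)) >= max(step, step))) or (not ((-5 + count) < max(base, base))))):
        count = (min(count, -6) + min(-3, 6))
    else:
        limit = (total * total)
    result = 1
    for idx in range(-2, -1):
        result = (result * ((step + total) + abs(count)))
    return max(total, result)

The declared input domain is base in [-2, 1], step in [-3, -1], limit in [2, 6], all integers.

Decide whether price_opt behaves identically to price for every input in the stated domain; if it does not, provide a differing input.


Not equivalent: base=-2, step=-3, limit=2 separates them (3 vs 4).
price: total=3, then count=3, then ((abs(min(base, base)) >= max(step, step)) and ((-5 + count) < max(base, base))) is false, then limit=9, then result=1, then (idx=-2), then result=3, then returns 3
price_opt: total=3, then count=4, then (not ((not (abs(min(base, base)) >= max(step, step))) or (not ((-5 + count) < max(base, base))))) is false, then limit=9, then result=1, then (idx=-2), then result=4, then returns 4
verdict: not equivalent; witness: base=-2, step=-3, limit=2


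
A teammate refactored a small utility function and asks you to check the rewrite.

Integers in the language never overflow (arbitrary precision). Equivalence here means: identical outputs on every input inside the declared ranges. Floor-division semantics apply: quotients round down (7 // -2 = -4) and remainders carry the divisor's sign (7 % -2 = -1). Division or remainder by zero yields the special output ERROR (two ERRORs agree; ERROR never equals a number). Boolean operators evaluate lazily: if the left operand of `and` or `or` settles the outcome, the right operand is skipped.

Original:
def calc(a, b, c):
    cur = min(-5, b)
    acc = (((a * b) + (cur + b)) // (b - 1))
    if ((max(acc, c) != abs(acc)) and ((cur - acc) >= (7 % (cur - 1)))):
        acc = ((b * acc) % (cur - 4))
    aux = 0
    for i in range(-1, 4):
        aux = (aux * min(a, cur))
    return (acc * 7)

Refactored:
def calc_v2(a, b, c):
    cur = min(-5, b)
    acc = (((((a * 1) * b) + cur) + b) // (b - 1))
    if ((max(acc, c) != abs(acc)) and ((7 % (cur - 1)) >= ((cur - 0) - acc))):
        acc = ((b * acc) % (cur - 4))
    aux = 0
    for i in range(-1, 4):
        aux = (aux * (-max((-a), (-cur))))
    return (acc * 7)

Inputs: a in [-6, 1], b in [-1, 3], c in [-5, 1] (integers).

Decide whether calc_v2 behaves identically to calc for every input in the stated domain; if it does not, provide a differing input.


The rewrite breaks on a=-6, b=2, c=-5, where the results are -21 and -105.
calc: cur = -5; acc = -15; ((max(acc, c) != abs(acc)) and ((cur - acc) >= (7 % (cur - 1)))) -> true; acc = -3; aux = 0; [i=-1]; aux = 0; [i=0]; aux = 0; [i=1]; aux = 0; [i=2]; aux = 0; [i=3]; aux = 0; return -21
calc_v2: cur = -5; acc = -15; ((max(acc, c) != abs(acc)) and ((7 % (cur - 1)) >= ((cur - 0) - acc))) -> false; aux = 0; [i=-1]; aux = 0; [i=0]; aux = 0; [i=1]; aux = 0; [i=2]; aux = 0; [i=3]; aux = 0; return -105
verdict: not equivalent; witness: a=-6, b=2, c=-5


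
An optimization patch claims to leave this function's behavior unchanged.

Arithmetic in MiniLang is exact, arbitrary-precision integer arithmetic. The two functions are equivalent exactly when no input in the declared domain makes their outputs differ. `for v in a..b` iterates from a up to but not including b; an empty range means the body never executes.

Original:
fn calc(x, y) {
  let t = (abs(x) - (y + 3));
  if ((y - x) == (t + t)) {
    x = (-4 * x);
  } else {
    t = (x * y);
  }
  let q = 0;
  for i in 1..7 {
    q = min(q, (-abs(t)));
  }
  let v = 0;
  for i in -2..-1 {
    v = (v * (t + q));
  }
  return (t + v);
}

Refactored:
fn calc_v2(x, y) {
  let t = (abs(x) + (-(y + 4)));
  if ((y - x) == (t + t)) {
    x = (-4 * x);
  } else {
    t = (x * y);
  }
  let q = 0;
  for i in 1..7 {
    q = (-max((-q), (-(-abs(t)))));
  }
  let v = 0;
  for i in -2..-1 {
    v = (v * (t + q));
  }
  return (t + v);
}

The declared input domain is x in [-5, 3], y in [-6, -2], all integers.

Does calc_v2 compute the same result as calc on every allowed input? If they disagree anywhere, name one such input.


These are not equivalent — on x=-2, y=-2 the outputs split (4 vs 0).
calc: t becomes 1; next ((y - x) == (t + t)) evaluates to false; next t becomes 4; next q becomes 0; next at i=1:; next q becomes -4; next at i=2:; next q becomes -4; next at i=3:; next q becomes -4; next at i=4:; next q becomes -4; next at i=5:; next q becomes -4; next at i=6:; next q becomes -4; next v becomes 0; next at i=-2:; next v becomes 0; next final value 4
calc_v2: t becomes 0; next ((y - x) == (t + t)) evaluates to true; next x becomes 8; next q becomes 0; next at i=1:; next q becomes 0; next at i=2:; next q becomes 0; next at i=3:; next q becomes 0; next at i=4:; next q becomes 0; next at i=5:; next q becomes 0; next at i=6:; next q becomes 0; next v becomes 0; next at i=-2:; next v becomes 0; next final value 0
verdict: not equivalent; witness: x=-2, y=-2


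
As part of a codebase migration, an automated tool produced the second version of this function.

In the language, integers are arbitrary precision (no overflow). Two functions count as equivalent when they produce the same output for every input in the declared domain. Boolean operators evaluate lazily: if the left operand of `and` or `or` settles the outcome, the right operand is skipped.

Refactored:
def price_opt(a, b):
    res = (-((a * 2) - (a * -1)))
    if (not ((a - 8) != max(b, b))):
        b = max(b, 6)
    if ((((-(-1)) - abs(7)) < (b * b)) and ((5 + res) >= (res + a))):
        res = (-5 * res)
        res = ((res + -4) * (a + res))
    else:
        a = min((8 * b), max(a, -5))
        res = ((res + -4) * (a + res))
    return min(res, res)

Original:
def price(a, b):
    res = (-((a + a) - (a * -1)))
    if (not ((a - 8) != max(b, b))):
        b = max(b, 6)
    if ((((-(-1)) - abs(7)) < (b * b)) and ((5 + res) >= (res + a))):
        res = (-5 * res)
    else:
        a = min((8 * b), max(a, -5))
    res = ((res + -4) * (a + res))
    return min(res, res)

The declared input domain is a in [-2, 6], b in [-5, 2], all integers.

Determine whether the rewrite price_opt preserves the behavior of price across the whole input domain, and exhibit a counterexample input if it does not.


This is a faithful refactor — arithmetic usage differs; statement counts differ; constant usage differs, but the computed results match everywhere.
As a probe, take a=0, b=-5: price runs res = 0; (not ((a - 8) != max(b, b))) -> false; ((((-(-1)) - abs(7)) < (b * b)) and ((5 + res) >= (res + a))) -> true; res = 0; res = 0; return 0; price_opt runs res = 0; (not ((a - 8) != max(b, b))) -> false; ((((-(-1)) - abs(7)) < (b * b)) and ((5 + res) >= (res + a))) -> true; res = 0; res = 0; return 0; both end at 0.
Checked all 72 inputs in the declared domain: the outputs agree on every one.
verdict: equivalent
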